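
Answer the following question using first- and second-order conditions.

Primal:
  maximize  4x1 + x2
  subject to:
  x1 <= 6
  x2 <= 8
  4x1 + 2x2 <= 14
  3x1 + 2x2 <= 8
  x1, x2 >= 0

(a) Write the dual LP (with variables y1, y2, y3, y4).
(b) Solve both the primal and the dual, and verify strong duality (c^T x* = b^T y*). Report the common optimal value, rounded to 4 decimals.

The standard primal-dual pair for 'max c^T x s.t. A x <= b, x >= 0' is:
  Dual:  min b^T y  s.t.  A^T y >= c,  y >= 0.

So the dual LP is:
  minimize  6y1 + 8y2 + 14y3 + 8y4
  subject to:
    y1 + 4y3 + 3y4 >= 4
    y2 + 2y3 + 2y4 >= 1
    y1, y2, y3, y4 >= 0

Solving the primal: x* = (2.6667, 0).
  primal value c^T x* = 10.6667.
Solving the dual: y* = (0, 0, 0, 1.3333).
  dual value b^T y* = 10.6667.
Strong duality: c^T x* = b^T y*. Confirmed.

10.6667


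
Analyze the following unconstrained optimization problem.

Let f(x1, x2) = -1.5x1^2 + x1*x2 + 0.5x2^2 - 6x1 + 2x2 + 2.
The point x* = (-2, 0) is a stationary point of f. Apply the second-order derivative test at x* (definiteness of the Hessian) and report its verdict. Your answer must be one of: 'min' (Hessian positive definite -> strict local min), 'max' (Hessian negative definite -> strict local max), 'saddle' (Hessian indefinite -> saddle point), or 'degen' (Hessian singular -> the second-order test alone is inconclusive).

Compute the Hessian H = grad^2 f:
  H = [[-3, 1], [1, 1]]
Verify stationarity: grad f(x*) = H x* + g = (0, 0).
Eigenvalues of H: -3.2361, 1.2361.
Eigenvalues have mixed signs, so H is indefinite -> x* is a saddle point.

saddle


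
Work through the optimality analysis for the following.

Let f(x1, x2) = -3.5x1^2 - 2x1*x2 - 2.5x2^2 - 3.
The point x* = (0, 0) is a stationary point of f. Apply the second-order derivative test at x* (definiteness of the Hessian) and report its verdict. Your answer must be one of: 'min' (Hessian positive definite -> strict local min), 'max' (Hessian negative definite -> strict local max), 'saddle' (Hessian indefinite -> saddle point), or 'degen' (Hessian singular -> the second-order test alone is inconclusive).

Compute the Hessian H = grad^2 f:
  H = [[-7, -2], [-2, -5]]
Verify stationarity: grad f(x*) = H x* + g = (0, 0).
Eigenvalues of H: -8.2361, -3.7639.
Both eigenvalues < 0, so H is negative definite -> x* is a strict local max.

max


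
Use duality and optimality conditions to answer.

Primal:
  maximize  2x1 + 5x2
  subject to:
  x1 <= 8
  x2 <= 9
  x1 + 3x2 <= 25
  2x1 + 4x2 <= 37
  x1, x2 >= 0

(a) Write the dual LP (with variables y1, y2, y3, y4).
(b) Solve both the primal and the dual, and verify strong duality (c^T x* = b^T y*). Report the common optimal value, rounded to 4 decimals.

The standard primal-dual pair for 'max c^T x s.t. A x <= b, x >= 0' is:
  Dual:  min b^T y  s.t.  A^T y >= c,  y >= 0.

So the dual LP is:
  minimize  8y1 + 9y2 + 25y3 + 37y4
  subject to:
    y1 + y3 + 2y4 >= 2
    y2 + 3y3 + 4y4 >= 5
    y1, y2, y3, y4 >= 0

Solving the primal: x* = (5.5, 6.5).
  primal value c^T x* = 43.5.
Solving the dual: y* = (0, 0, 1, 0.5).
  dual value b^T y* = 43.5.
Strong duality: c^T x* = b^T y*. Confirmed.

43.5


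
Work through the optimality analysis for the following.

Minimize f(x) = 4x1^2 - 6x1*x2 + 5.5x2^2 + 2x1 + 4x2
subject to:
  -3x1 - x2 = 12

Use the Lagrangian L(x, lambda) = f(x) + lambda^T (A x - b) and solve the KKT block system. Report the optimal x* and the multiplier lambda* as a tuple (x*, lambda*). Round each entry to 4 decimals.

Form the Lagrangian:
  L(x, lambda) = (1/2) x^T Q x + c^T x + lambda^T (A x - b)
Stationarity (grad_x L = 0): Q x + c + A^T lambda = 0.
Primal feasibility: A x = b.

This gives the KKT block system:
  [ Q   A^T ] [ x     ]   [-c ]
  [ A    0  ] [ lambda ] = [ b ]

Solving the linear system:
  x*      = (-3.2028, -2.3916)
  lambda* = (-3.0909)
  f(x*)   = 10.5594

x* = (-3.2028, -2.3916), lambda* = (-3.0909)


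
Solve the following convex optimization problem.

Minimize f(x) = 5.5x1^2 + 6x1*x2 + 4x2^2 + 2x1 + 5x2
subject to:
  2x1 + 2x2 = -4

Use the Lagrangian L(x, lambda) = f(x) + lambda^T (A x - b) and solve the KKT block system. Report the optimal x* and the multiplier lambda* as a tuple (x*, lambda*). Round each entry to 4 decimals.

Form the Lagrangian:
  L(x, lambda) = (1/2) x^T Q x + c^T x + lambda^T (A x - b)
Stationarity (grad_x L = 0): Q x + c + A^T lambda = 0.
Primal feasibility: A x = b.

This gives the KKT block system:
  [ Q   A^T ] [ x     ]   [-c ]
  [ A    0  ] [ lambda ] = [ b ]

Solving the linear system:
  x*      = (-0.1429, -1.8571)
  lambda* = (5.3571)
  f(x*)   = 5.9286

x* = (-0.1429, -1.8571), lambda* = (5.3571)


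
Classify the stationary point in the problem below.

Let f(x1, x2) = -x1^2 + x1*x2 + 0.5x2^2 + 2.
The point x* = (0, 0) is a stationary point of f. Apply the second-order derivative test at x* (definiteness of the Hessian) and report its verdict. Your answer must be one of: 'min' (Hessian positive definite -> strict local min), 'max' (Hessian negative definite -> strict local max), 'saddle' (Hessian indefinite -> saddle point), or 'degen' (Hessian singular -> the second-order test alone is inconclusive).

Compute the Hessian H = grad^2 f:
  H = [[-2, 1], [1, 1]]
Verify stationarity: grad f(x*) = H x* + g = (0, 0).
Eigenvalues of H: -2.3028, 1.3028.
Eigenvalues have mixed signs, so H is indefinite -> x* is a saddle point.

saddle


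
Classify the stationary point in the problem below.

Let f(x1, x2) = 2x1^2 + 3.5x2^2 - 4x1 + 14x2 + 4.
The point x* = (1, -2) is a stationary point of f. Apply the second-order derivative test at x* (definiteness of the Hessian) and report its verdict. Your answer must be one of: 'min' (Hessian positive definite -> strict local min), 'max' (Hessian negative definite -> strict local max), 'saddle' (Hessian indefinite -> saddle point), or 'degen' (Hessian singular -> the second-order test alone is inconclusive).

Compute the Hessian H = grad^2 f:
  H = [[4, 0], [0, 7]]
Verify stationarity: grad f(x*) = H x* + g = (0, 0).
Eigenvalues of H: 4, 7.
Both eigenvalues > 0, so H is positive definite -> x* is a strict local min.

min


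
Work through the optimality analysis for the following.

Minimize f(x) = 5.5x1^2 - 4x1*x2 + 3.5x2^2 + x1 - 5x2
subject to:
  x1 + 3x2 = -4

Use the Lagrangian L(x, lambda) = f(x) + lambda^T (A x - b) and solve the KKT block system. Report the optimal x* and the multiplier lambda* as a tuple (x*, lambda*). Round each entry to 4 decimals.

Form the Lagrangian:
  L(x, lambda) = (1/2) x^T Q x + c^T x + lambda^T (A x - b)
Stationarity (grad_x L = 0): Q x + c + A^T lambda = 0.
Primal feasibility: A x = b.

This gives the KKT block system:
  [ Q   A^T ] [ x     ]   [-c ]
  [ A    0  ] [ lambda ] = [ b ]

Solving the linear system:
  x*      = (-0.7692, -1.0769)
  lambda* = (3.1538)
  f(x*)   = 8.6154

x* = (-0.7692, -1.0769), lambda* = (3.1538)


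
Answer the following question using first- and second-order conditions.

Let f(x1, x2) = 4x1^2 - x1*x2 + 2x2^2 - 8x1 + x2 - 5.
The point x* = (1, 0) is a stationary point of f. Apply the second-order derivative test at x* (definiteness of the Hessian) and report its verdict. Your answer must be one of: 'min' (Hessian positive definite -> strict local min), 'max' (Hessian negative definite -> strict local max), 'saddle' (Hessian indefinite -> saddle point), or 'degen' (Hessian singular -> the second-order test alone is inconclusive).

Compute the Hessian H = grad^2 f:
  H = [[8, -1], [-1, 4]]
Verify stationarity: grad f(x*) = H x* + g = (0, 0).
Eigenvalues of H: 3.7639, 8.2361.
Both eigenvalues > 0, so H is positive definite -> x* is a strict local min.

min


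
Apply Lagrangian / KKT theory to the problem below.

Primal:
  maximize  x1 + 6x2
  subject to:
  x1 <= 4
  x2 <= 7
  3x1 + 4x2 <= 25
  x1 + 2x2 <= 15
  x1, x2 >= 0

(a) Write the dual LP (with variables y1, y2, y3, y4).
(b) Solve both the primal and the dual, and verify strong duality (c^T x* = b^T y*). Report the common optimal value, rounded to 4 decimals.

The standard primal-dual pair for 'max c^T x s.t. A x <= b, x >= 0' is:
  Dual:  min b^T y  s.t.  A^T y >= c,  y >= 0.

So the dual LP is:
  minimize  4y1 + 7y2 + 25y3 + 15y4
  subject to:
    y1 + 3y3 + y4 >= 1
    y2 + 4y3 + 2y4 >= 6
    y1, y2, y3, y4 >= 0

Solving the primal: x* = (0, 6.25).
  primal value c^T x* = 37.5.
Solving the dual: y* = (0, 0, 1.5, 0).
  dual value b^T y* = 37.5.
Strong duality: c^T x* = b^T y*. Confirmed.

37.5


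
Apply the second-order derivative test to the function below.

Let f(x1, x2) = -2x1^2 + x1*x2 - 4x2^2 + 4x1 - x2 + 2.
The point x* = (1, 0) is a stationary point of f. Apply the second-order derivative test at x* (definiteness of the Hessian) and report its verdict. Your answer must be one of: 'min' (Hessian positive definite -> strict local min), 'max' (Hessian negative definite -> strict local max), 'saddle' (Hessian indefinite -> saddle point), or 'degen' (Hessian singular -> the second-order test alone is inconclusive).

Compute the Hessian H = grad^2 f:
  H = [[-4, 1], [1, -8]]
Verify stationarity: grad f(x*) = H x* + g = (0, 0).
Eigenvalues of H: -8.2361, -3.7639.
Both eigenvalues < 0, so H is negative definite -> x* is a strict local max.

max


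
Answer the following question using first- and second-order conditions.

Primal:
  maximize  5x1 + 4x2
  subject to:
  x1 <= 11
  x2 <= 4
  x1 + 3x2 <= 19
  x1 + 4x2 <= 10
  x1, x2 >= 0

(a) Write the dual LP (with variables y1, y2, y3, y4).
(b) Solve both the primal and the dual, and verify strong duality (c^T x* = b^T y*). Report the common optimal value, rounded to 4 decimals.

The standard primal-dual pair for 'max c^T x s.t. A x <= b, x >= 0' is:
  Dual:  min b^T y  s.t.  A^T y >= c,  y >= 0.

So the dual LP is:
  minimize  11y1 + 4y2 + 19y3 + 10y4
  subject to:
    y1 + y3 + y4 >= 5
    y2 + 3y3 + 4y4 >= 4
    y1, y2, y3, y4 >= 0

Solving the primal: x* = (10, 0).
  primal value c^T x* = 50.
Solving the dual: y* = (0, 0, 0, 5).
  dual value b^T y* = 50.
Strong duality: c^T x* = b^T y*. Confirmed.

50


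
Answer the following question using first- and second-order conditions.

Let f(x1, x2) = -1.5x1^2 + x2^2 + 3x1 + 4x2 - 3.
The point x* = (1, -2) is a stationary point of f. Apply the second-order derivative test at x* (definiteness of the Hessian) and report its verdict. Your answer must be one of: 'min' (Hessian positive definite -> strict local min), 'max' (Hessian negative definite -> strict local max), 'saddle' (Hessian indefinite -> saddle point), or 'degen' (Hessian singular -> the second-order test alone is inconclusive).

Compute the Hessian H = grad^2 f:
  H = [[-3, 0], [0, 2]]
Verify stationarity: grad f(x*) = H x* + g = (0, 0).
Eigenvalues of H: -3, 2.
Eigenvalues have mixed signs, so H is indefinite -> x* is a saddle point.

saddle


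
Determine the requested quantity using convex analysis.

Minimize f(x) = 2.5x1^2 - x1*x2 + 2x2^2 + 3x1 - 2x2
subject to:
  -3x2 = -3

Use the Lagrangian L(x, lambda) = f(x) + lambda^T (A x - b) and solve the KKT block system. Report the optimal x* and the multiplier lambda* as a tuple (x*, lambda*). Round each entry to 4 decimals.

Form the Lagrangian:
  L(x, lambda) = (1/2) x^T Q x + c^T x + lambda^T (A x - b)
Stationarity (grad_x L = 0): Q x + c + A^T lambda = 0.
Primal feasibility: A x = b.

This gives the KKT block system:
  [ Q   A^T ] [ x     ]   [-c ]
  [ A    0  ] [ lambda ] = [ b ]

Solving the linear system:
  x*      = (-0.4, 1)
  lambda* = (0.8)
  f(x*)   = -0.4

x* = (-0.4, 1), lambda* = (0.8)


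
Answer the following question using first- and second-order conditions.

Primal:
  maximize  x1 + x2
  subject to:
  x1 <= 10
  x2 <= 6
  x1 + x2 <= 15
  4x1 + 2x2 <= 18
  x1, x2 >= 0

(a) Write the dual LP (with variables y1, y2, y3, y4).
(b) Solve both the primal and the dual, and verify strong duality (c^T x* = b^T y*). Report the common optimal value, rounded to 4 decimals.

The standard primal-dual pair for 'max c^T x s.t. A x <= b, x >= 0' is:
  Dual:  min b^T y  s.t.  A^T y >= c,  y >= 0.

So the dual LP is:
  minimize  10y1 + 6y2 + 15y3 + 18y4
  subject to:
    y1 + y3 + 4y4 >= 1
    y2 + y3 + 2y4 >= 1
    y1, y2, y3, y4 >= 0

Solving the primal: x* = (1.5, 6).
  primal value c^T x* = 7.5.
Solving the dual: y* = (0, 0.5, 0, 0.25).
  dual value b^T y* = 7.5.
Strong duality: c^T x* = b^T y*. Confirmed.

7.5


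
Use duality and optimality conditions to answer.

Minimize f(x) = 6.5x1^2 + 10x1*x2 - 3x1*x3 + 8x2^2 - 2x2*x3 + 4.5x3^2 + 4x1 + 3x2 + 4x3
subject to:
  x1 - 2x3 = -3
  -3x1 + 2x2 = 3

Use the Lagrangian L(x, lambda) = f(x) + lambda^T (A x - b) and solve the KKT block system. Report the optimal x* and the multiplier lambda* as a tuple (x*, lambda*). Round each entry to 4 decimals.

Form the Lagrangian:
  L(x, lambda) = (1/2) x^T Q x + c^T x + lambda^T (A x - b)
Stationarity (grad_x L = 0): Q x + c + A^T lambda = 0.
Primal feasibility: A x = b.

This gives the KKT block system:
  [ Q   A^T ] [ x     ]   [-c ]
  [ A    0  ] [ lambda ] = [ b ]

Solving the linear system:
  x*      = (-0.7674, 0.3488, 1.1163)
  lambda* = (7.8256, 0.6628)
  f(x*)   = 11.9651

x* = (-0.7674, 0.3488, 1.1163), lambda* = (7.8256, 0.6628)


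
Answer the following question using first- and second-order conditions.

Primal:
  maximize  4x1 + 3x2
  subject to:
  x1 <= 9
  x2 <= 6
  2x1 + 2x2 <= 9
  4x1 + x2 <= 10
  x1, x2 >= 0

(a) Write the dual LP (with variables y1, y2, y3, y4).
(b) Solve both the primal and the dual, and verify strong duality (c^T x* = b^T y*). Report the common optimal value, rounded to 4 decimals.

The standard primal-dual pair for 'max c^T x s.t. A x <= b, x >= 0' is:
  Dual:  min b^T y  s.t.  A^T y >= c,  y >= 0.

So the dual LP is:
  minimize  9y1 + 6y2 + 9y3 + 10y4
  subject to:
    y1 + 2y3 + 4y4 >= 4
    y2 + 2y3 + y4 >= 3
    y1, y2, y3, y4 >= 0

Solving the primal: x* = (1.8333, 2.6667).
  primal value c^T x* = 15.3333.
Solving the dual: y* = (0, 0, 1.3333, 0.3333).
  dual value b^T y* = 15.3333.
Strong duality: c^T x* = b^T y*. Confirmed.

15.3333


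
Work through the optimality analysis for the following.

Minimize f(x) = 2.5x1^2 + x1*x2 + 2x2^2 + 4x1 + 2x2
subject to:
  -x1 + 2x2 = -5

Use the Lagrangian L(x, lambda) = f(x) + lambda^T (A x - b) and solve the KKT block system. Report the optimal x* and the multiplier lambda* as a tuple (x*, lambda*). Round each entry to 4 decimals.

Form the Lagrangian:
  L(x, lambda) = (1/2) x^T Q x + c^T x + lambda^T (A x - b)
Stationarity (grad_x L = 0): Q x + c + A^T lambda = 0.
Primal feasibility: A x = b.

This gives the KKT block system:
  [ Q   A^T ] [ x     ]   [-c ]
  [ A    0  ] [ lambda ] = [ b ]

Solving the linear system:
  x*      = (0.3571, -2.3214)
  lambda* = (3.4643)
  f(x*)   = 7.0536

x* = (0.3571, -2.3214), lambda* = (3.4643)


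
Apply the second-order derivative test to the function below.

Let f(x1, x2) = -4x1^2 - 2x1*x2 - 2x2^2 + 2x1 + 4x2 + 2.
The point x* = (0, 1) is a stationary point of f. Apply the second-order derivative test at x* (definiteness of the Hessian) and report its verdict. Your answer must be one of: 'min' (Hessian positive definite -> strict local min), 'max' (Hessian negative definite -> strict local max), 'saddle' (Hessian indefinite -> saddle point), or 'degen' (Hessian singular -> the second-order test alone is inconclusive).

Compute the Hessian H = grad^2 f:
  H = [[-8, -2], [-2, -4]]
Verify stationarity: grad f(x*) = H x* + g = (0, 0).
Eigenvalues of H: -8.8284, -3.1716.
Both eigenvalues < 0, so H is negative definite -> x* is a strict local max.

max


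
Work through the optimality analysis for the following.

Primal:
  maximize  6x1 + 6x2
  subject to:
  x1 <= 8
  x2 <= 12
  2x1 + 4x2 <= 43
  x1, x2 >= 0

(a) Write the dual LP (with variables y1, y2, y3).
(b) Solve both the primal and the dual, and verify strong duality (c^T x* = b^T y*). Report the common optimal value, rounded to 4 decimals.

The standard primal-dual pair for 'max c^T x s.t. A x <= b, x >= 0' is:
  Dual:  min b^T y  s.t.  A^T y >= c,  y >= 0.

So the dual LP is:
  minimize  8y1 + 12y2 + 43y3
  subject to:
    y1 + 2y3 >= 6
    y2 + 4y3 >= 6
    y1, y2, y3 >= 0

Solving the primal: x* = (8, 6.75).
  primal value c^T x* = 88.5.
Solving the dual: y* = (3, 0, 1.5).
  dual value b^T y* = 88.5.
Strong duality: c^T x* = b^T y*. Confirmed.

88.5


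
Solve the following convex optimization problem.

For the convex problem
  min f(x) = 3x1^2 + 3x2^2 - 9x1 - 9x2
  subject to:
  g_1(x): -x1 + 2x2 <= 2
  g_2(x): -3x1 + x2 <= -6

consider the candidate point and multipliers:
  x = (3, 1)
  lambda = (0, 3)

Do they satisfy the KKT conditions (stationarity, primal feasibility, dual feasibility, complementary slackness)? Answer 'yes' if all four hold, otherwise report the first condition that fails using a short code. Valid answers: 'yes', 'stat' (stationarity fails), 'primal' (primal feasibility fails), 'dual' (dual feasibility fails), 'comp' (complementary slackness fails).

Gradient of f: grad f(x) = Q x + c = (9, -3)
Constraint values g_i(x) = a_i^T x - b_i:
  g_1((3, 1)) = -3
  g_2((3, 1)) = -2
Stationarity residual: grad f(x) + sum_i lambda_i a_i = (0, 0)
  -> stationarity OK
Primal feasibility (all g_i <= 0): OK
Dual feasibility (all lambda_i >= 0): OK
Complementary slackness (lambda_i * g_i(x) = 0 for all i): FAILS

Verdict: the first failing condition is complementary_slackness -> comp.

comp


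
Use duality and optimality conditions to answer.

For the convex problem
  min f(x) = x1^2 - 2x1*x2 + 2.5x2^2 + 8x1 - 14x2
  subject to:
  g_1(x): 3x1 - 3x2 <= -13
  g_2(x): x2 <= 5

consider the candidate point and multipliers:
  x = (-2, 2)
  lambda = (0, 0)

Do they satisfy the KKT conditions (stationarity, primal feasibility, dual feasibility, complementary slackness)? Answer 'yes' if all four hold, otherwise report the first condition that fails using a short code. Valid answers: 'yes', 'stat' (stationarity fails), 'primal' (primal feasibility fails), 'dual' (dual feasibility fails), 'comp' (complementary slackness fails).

Gradient of f: grad f(x) = Q x + c = (0, 0)
Constraint values g_i(x) = a_i^T x - b_i:
  g_1((-2, 2)) = 1
  g_2((-2, 2)) = -3
Stationarity residual: grad f(x) + sum_i lambda_i a_i = (0, 0)
  -> stationarity OK
Primal feasibility (all g_i <= 0): FAILS
Dual feasibility (all lambda_i >= 0): OK
Complementary slackness (lambda_i * g_i(x) = 0 for all i): OK

Verdict: the first failing condition is primal_feasibility -> primal.

primal


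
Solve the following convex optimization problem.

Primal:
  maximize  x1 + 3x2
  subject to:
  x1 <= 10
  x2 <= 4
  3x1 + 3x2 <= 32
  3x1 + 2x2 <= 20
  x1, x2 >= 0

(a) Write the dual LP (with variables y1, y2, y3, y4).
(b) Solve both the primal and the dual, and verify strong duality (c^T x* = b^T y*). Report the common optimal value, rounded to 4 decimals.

The standard primal-dual pair for 'max c^T x s.t. A x <= b, x >= 0' is:
  Dual:  min b^T y  s.t.  A^T y >= c,  y >= 0.

So the dual LP is:
  minimize  10y1 + 4y2 + 32y3 + 20y4
  subject to:
    y1 + 3y3 + 3y4 >= 1
    y2 + 3y3 + 2y4 >= 3
    y1, y2, y3, y4 >= 0

Solving the primal: x* = (4, 4).
  primal value c^T x* = 16.
Solving the dual: y* = (0, 2.3333, 0, 0.3333).
  dual value b^T y* = 16.
Strong duality: c^T x* = b^T y*. Confirmed.

16


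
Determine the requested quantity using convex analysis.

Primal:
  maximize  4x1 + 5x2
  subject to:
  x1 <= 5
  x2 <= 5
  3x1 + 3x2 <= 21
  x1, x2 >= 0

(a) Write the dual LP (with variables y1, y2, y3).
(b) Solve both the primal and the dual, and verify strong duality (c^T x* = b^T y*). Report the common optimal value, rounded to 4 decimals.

The standard primal-dual pair for 'max c^T x s.t. A x <= b, x >= 0' is:
  Dual:  min b^T y  s.t.  A^T y >= c,  y >= 0.

So the dual LP is:
  minimize  5y1 + 5y2 + 21y3
  subject to:
    y1 + 3y3 >= 4
    y2 + 3y3 >= 5
    y1, y2, y3 >= 0

Solving the primal: x* = (2, 5).
  primal value c^T x* = 33.
Solving the dual: y* = (0, 1, 1.3333).
  dual value b^T y* = 33.
Strong duality: c^T x* = b^T y*. Confirmed.

33


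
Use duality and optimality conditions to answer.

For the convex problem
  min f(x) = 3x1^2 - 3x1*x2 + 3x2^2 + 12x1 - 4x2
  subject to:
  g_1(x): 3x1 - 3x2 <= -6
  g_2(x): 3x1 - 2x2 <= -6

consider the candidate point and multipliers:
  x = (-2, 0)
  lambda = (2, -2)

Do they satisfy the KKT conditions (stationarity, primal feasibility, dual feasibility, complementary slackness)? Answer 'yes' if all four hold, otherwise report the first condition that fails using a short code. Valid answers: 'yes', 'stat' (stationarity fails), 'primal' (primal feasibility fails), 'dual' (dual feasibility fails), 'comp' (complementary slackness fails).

Gradient of f: grad f(x) = Q x + c = (0, 2)
Constraint values g_i(x) = a_i^T x - b_i:
  g_1((-2, 0)) = 0
  g_2((-2, 0)) = 0
Stationarity residual: grad f(x) + sum_i lambda_i a_i = (0, 0)
  -> stationarity OK
Primal feasibility (all g_i <= 0): OK
Dual feasibility (all lambda_i >= 0): FAILS
Complementary slackness (lambda_i * g_i(x) = 0 for all i): OK

Verdict: the first failing condition is dual_feasibility -> dual.

dual


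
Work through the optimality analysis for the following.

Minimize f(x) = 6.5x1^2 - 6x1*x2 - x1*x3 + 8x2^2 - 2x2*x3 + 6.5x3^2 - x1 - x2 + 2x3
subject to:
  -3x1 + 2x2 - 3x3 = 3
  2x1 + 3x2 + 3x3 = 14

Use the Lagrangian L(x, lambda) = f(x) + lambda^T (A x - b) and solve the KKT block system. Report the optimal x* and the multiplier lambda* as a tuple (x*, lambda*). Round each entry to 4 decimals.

Form the Lagrangian:
  L(x, lambda) = (1/2) x^T Q x + c^T x + lambda^T (A x - b)
Stationarity (grad_x L = 0): Q x + c + A^T lambda = 0.
Primal feasibility: A x = b.

This gives the KKT block system:
  [ Q   A^T ] [ x     ]   [-c ]
  [ A    0  ] [ lambda ] = [ b ]

Solving the linear system:
  x*      = (0.9647, 3.5929, 0.4306)
  lambda* = (-10.0781, -9.8938)
  f(x*)   = 82.5254

x* = (0.9647, 3.5929, 0.4306), lambda* = (-10.0781, -9.8938)


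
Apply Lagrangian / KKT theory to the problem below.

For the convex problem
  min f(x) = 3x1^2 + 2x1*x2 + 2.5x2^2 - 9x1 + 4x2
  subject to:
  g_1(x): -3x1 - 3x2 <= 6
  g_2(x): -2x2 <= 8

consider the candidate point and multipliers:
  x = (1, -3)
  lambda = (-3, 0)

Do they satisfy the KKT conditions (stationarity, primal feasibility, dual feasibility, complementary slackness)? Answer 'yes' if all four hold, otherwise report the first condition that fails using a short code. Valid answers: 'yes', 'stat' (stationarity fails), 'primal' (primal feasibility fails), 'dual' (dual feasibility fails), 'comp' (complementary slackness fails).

Gradient of f: grad f(x) = Q x + c = (-9, -9)
Constraint values g_i(x) = a_i^T x - b_i:
  g_1((1, -3)) = 0
  g_2((1, -3)) = -2
Stationarity residual: grad f(x) + sum_i lambda_i a_i = (0, 0)
  -> stationarity OK
Primal feasibility (all g_i <= 0): OK
Dual feasibility (all lambda_i >= 0): FAILS
Complementary slackness (lambda_i * g_i(x) = 0 for all i): OK

Verdict: the first failing condition is dual_feasibility -> dual.

dual


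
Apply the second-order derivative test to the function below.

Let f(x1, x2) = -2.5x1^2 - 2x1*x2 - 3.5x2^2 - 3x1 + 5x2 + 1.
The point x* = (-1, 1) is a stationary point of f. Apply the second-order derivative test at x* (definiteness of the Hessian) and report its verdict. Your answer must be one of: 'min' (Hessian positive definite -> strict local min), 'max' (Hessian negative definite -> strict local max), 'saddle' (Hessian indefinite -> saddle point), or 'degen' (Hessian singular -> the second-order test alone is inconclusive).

Compute the Hessian H = grad^2 f:
  H = [[-5, -2], [-2, -7]]
Verify stationarity: grad f(x*) = H x* + g = (0, 0).
Eigenvalues of H: -8.2361, -3.7639.
Both eigenvalues < 0, so H is negative definite -> x* is a strict local max.

max


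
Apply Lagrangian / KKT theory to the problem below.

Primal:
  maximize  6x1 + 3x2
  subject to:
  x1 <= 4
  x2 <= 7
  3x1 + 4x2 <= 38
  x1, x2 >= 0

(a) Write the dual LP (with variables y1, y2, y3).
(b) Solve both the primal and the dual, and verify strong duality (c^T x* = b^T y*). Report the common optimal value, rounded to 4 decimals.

The standard primal-dual pair for 'max c^T x s.t. A x <= b, x >= 0' is:
  Dual:  min b^T y  s.t.  A^T y >= c,  y >= 0.

So the dual LP is:
  minimize  4y1 + 7y2 + 38y3
  subject to:
    y1 + 3y3 >= 6
    y2 + 4y3 >= 3
    y1, y2, y3 >= 0

Solving the primal: x* = (4, 6.5).
  primal value c^T x* = 43.5.
Solving the dual: y* = (3.75, 0, 0.75).
  dual value b^T y* = 43.5.
Strong duality: c^T x* = b^T y*. Confirmed.

43.5


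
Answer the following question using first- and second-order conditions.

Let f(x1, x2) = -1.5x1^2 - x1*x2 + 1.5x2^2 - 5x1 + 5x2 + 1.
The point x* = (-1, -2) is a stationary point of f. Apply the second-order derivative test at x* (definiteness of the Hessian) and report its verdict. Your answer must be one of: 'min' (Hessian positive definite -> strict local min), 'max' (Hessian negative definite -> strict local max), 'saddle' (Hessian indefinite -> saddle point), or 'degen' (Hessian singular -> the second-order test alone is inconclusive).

Compute the Hessian H = grad^2 f:
  H = [[-3, -1], [-1, 3]]
Verify stationarity: grad f(x*) = H x* + g = (0, 0).
Eigenvalues of H: -3.1623, 3.1623.
Eigenvalues have mixed signs, so H is indefinite -> x* is a saddle point.

saddle


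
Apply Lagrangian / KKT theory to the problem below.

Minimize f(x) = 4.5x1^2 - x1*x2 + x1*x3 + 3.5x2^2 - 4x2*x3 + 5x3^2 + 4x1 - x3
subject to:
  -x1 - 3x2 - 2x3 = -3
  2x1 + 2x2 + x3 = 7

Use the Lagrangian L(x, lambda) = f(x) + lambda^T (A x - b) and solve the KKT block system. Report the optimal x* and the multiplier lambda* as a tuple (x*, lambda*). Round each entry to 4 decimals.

Form the Lagrangian:
  L(x, lambda) = (1/2) x^T Q x + c^T x + lambda^T (A x - b)
Stationarity (grad_x L = 0): Q x + c + A^T lambda = 0.
Primal feasibility: A x = b.

This gives the KKT block system:
  [ Q   A^T ] [ x     ]   [-c ]
  [ A    0  ] [ lambda ] = [ b ]

Solving the linear system:
  x*      = (3.5468, 0.3596, -0.8129)
  lambda* = (-16.2632, -25.5058)
  f(x*)   = 72.3757

x* = (3.5468, 0.3596, -0.8129), lambda* = (-16.2632, -25.5058)


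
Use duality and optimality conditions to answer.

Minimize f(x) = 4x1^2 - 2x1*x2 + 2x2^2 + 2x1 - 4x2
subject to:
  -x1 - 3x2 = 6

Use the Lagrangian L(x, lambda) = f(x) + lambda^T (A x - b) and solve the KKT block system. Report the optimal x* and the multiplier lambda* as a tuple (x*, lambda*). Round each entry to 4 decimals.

Form the Lagrangian:
  L(x, lambda) = (1/2) x^T Q x + c^T x + lambda^T (A x - b)
Stationarity (grad_x L = 0): Q x + c + A^T lambda = 0.
Primal feasibility: A x = b.

This gives the KKT block system:
  [ Q   A^T ] [ x     ]   [-c ]
  [ A    0  ] [ lambda ] = [ b ]

Solving the linear system:
  x*      = (-1.0227, -1.6591)
  lambda* = (-2.8636)
  f(x*)   = 10.8864

x* = (-1.0227, -1.6591), lambda* = (-2.8636)


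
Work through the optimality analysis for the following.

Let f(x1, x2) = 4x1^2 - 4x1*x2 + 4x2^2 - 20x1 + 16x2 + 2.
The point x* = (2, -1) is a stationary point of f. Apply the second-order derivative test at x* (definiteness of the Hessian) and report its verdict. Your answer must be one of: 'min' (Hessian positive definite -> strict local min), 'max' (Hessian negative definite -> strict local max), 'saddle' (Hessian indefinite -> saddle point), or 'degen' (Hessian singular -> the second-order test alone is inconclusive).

Compute the Hessian H = grad^2 f:
  H = [[8, -4], [-4, 8]]
Verify stationarity: grad f(x*) = H x* + g = (0, 0).
Eigenvalues of H: 4, 12.
Both eigenvalues > 0, so H is positive definite -> x* is a strict local min.

min


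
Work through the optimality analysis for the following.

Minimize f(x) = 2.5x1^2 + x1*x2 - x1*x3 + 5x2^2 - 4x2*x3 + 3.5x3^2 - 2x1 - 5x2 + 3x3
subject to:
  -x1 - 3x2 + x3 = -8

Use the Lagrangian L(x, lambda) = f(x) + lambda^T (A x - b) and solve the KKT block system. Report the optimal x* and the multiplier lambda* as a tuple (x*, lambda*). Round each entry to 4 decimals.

Form the Lagrangian:
  L(x, lambda) = (1/2) x^T Q x + c^T x + lambda^T (A x - b)
Stationarity (grad_x L = 0): Q x + c + A^T lambda = 0.
Primal feasibility: A x = b.

This gives the KKT block system:
  [ Q   A^T ] [ x     ]   [-c ]
  [ A    0  ] [ lambda ] = [ b ]

Solving the linear system:
  x*      = (1.2189, 2.3208, 0.1811)
  lambda* = (6.234)
  f(x*)   = 18.1868

x* = (1.2189, 2.3208, 0.1811), lambda* = (6.234)


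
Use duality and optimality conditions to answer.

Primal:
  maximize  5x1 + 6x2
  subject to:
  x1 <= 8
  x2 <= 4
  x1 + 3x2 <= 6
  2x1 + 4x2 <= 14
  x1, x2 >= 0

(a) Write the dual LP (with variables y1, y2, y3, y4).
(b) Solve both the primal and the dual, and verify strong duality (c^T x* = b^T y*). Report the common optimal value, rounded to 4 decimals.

The standard primal-dual pair for 'max c^T x s.t. A x <= b, x >= 0' is:
  Dual:  min b^T y  s.t.  A^T y >= c,  y >= 0.

So the dual LP is:
  minimize  8y1 + 4y2 + 6y3 + 14y4
  subject to:
    y1 + y3 + 2y4 >= 5
    y2 + 3y3 + 4y4 >= 6
    y1, y2, y3, y4 >= 0

Solving the primal: x* = (6, 0).
  primal value c^T x* = 30.
Solving the dual: y* = (0, 0, 5, 0).
  dual value b^T y* = 30.
Strong duality: c^T x* = b^T y*. Confirmed.

30


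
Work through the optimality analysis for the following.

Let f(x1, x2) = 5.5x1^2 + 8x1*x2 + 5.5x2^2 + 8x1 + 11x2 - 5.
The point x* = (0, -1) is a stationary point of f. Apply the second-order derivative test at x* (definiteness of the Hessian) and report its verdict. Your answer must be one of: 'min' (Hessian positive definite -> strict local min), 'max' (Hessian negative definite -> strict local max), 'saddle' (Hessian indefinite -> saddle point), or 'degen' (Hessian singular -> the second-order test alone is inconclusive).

Compute the Hessian H = grad^2 f:
  H = [[11, 8], [8, 11]]
Verify stationarity: grad f(x*) = H x* + g = (0, 0).
Eigenvalues of H: 3, 19.
Both eigenvalues > 0, so H is positive definite -> x* is a strict local min.

min


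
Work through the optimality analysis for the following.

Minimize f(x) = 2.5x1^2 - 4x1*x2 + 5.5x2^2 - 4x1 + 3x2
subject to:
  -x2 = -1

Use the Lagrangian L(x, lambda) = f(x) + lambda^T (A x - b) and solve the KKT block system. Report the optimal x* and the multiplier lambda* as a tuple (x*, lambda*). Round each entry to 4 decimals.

Form the Lagrangian:
  L(x, lambda) = (1/2) x^T Q x + c^T x + lambda^T (A x - b)
Stationarity (grad_x L = 0): Q x + c + A^T lambda = 0.
Primal feasibility: A x = b.

This gives the KKT block system:
  [ Q   A^T ] [ x     ]   [-c ]
  [ A    0  ] [ lambda ] = [ b ]

Solving the linear system:
  x*      = (1.6, 1)
  lambda* = (7.6)
  f(x*)   = 2.1

x* = (1.6, 1), lambda* = (7.6)


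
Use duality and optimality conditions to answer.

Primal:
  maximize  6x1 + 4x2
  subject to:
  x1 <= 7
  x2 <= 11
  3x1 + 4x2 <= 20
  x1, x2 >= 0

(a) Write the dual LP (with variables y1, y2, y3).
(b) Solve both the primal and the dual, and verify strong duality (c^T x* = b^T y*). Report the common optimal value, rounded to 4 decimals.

The standard primal-dual pair for 'max c^T x s.t. A x <= b, x >= 0' is:
  Dual:  min b^T y  s.t.  A^T y >= c,  y >= 0.

So the dual LP is:
  minimize  7y1 + 11y2 + 20y3
  subject to:
    y1 + 3y3 >= 6
    y2 + 4y3 >= 4
    y1, y2, y3 >= 0

Solving the primal: x* = (6.6667, 0).
  primal value c^T x* = 40.
Solving the dual: y* = (0, 0, 2).
  dual value b^T y* = 40.
Strong duality: c^T x* = b^T y*. Confirmed.

40


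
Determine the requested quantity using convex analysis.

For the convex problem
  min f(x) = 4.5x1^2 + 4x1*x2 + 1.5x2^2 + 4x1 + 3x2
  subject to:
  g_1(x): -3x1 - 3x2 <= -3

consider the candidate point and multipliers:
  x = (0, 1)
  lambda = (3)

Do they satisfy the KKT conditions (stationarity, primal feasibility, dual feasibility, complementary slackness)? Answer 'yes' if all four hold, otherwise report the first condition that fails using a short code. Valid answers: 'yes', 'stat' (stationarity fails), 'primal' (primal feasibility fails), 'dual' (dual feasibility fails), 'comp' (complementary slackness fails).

Gradient of f: grad f(x) = Q x + c = (8, 6)
Constraint values g_i(x) = a_i^T x - b_i:
  g_1((0, 1)) = 0
Stationarity residual: grad f(x) + sum_i lambda_i a_i = (-1, -3)
  -> stationarity FAILS
Primal feasibility (all g_i <= 0): OK
Dual feasibility (all lambda_i >= 0): OK
Complementary slackness (lambda_i * g_i(x) = 0 for all i): OK

Verdict: the first failing condition is stationarity -> stat.

stat


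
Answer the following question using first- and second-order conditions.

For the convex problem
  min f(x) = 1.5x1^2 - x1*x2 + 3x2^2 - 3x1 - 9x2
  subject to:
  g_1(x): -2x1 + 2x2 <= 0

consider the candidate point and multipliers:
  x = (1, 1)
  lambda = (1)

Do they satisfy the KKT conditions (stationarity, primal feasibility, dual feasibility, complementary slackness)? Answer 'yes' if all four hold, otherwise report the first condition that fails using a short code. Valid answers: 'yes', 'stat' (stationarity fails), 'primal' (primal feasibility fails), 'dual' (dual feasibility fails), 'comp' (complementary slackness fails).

Gradient of f: grad f(x) = Q x + c = (-1, -4)
Constraint values g_i(x) = a_i^T x - b_i:
  g_1((1, 1)) = 0
Stationarity residual: grad f(x) + sum_i lambda_i a_i = (-3, -2)
  -> stationarity FAILS
Primal feasibility (all g_i <= 0): OK
Dual feasibility (all lambda_i >= 0): OK
Complementary slackness (lambda_i * g_i(x) = 0 for all i): OK

Verdict: the first failing condition is stationarity -> stat.

stat


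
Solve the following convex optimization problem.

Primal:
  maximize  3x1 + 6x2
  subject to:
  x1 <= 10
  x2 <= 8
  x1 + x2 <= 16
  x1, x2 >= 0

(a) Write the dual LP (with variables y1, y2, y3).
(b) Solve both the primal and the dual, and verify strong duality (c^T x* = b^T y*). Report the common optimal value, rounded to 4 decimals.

The standard primal-dual pair for 'max c^T x s.t. A x <= b, x >= 0' is:
  Dual:  min b^T y  s.t.  A^T y >= c,  y >= 0.

So the dual LP is:
  minimize  10y1 + 8y2 + 16y3
  subject to:
    y1 + y3 >= 3
    y2 + y3 >= 6
    y1, y2, y3 >= 0

Solving the primal: x* = (8, 8).
  primal value c^T x* = 72.
Solving the dual: y* = (0, 3, 3).
  dual value b^T y* = 72.
Strong duality: c^T x* = b^T y*. Confirmed.

72


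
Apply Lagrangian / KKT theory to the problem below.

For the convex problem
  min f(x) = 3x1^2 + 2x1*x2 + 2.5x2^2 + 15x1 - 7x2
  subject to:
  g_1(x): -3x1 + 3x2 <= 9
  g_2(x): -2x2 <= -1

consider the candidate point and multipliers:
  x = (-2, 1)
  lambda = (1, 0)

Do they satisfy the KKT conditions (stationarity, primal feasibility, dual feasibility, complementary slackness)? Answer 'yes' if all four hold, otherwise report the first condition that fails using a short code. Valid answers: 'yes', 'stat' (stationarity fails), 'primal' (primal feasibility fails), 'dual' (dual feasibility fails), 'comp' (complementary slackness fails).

Gradient of f: grad f(x) = Q x + c = (5, -6)
Constraint values g_i(x) = a_i^T x - b_i:
  g_1((-2, 1)) = 0
  g_2((-2, 1)) = -1
Stationarity residual: grad f(x) + sum_i lambda_i a_i = (2, -3)
  -> stationarity FAILS
Primal feasibility (all g_i <= 0): OK
Dual feasibility (all lambda_i >= 0): OK
Complementary slackness (lambda_i * g_i(x) = 0 for all i): OK

Verdict: the first failing condition is stationarity -> stat.

stat


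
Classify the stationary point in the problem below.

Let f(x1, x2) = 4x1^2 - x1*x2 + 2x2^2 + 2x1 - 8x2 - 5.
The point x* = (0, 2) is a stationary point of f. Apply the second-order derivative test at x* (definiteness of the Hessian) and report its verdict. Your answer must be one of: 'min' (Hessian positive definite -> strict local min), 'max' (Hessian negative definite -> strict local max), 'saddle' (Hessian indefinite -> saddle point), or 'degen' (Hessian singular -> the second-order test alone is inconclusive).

Compute the Hessian H = grad^2 f:
  H = [[8, -1], [-1, 4]]
Verify stationarity: grad f(x*) = H x* + g = (0, 0).
Eigenvalues of H: 3.7639, 8.2361.
Both eigenvalues > 0, so H is positive definite -> x* is a strict local min.

min


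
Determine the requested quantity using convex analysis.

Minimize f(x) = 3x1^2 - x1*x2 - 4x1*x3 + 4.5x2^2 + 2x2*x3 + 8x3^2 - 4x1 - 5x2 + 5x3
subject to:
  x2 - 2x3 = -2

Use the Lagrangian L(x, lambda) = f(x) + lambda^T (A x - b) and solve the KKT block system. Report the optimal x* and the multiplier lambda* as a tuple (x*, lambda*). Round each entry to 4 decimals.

Form the Lagrangian:
  L(x, lambda) = (1/2) x^T Q x + c^T x + lambda^T (A x - b)
Stationarity (grad_x L = 0): Q x + c + A^T lambda = 0.
Primal feasibility: A x = b.

This gives the KKT block system:
  [ Q   A^T ] [ x     ]   [-c ]
  [ A    0  ] [ lambda ] = [ b ]

Solving the linear system:
  x*      = (1.2037, -0.2593, 0.8704)
  lambda* = (6.7963)
  f(x*)   = 7.213

x* = (1.2037, -0.2593, 0.8704), lambda* = (6.7963)


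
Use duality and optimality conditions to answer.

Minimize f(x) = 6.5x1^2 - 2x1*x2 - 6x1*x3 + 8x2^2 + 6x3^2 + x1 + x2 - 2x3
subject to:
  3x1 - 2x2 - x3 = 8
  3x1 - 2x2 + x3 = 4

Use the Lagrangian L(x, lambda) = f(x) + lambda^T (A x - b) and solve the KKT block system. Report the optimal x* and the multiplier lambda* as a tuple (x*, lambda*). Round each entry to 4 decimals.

Form the Lagrangian:
  L(x, lambda) = (1/2) x^T Q x + c^T x + lambda^T (A x - b)
Stationarity (grad_x L = 0): Q x + c + A^T lambda = 0.
Primal feasibility: A x = b.

This gives the KKT block system:
  [ Q   A^T ] [ x     ]   [-c ]
  [ A    0  ] [ lambda ] = [ b ]

Solving the linear system:
  x*      = (1.1977, -1.2035, -2)
  lambda* = (-21.7558, 11.4302)
  f(x*)   = 66.1599

x* = (1.1977, -1.2035, -2), lambda* = (-21.7558, 11.4302)


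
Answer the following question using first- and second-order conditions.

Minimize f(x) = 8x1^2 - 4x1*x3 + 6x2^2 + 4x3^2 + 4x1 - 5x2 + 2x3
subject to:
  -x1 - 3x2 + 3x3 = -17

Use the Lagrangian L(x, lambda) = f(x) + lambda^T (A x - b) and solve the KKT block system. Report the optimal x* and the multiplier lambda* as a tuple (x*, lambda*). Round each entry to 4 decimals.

Form the Lagrangian:
  L(x, lambda) = (1/2) x^T Q x + c^T x + lambda^T (A x - b)
Stationarity (grad_x L = 0): Q x + c + A^T lambda = 0.
Primal feasibility: A x = b.

This gives the KKT block system:
  [ Q   A^T ] [ x     ]   [-c ]
  [ A    0  ] [ lambda ] = [ b ]

Solving the linear system:
  x*      = (-0.6368, 2.3742, -3.5047)
  lambda* = (7.8302)
  f(x*)   = 55.8428

x* = (-0.6368, 2.3742, -3.5047), lambda* = (7.8302)


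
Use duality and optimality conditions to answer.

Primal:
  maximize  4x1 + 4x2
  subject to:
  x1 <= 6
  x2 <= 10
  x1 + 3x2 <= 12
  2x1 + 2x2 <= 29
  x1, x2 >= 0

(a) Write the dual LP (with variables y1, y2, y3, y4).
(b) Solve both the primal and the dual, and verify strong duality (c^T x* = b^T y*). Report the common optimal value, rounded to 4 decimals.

The standard primal-dual pair for 'max c^T x s.t. A x <= b, x >= 0' is:
  Dual:  min b^T y  s.t.  A^T y >= c,  y >= 0.

So the dual LP is:
  minimize  6y1 + 10y2 + 12y3 + 29y4
  subject to:
    y1 + y3 + 2y4 >= 4
    y2 + 3y3 + 2y4 >= 4
    y1, y2, y3, y4 >= 0

Solving the primal: x* = (6, 2).
  primal value c^T x* = 32.
Solving the dual: y* = (2.6667, 0, 1.3333, 0).
  dual value b^T y* = 32.
Strong duality: c^T x* = b^T y*. Confirmed.

32


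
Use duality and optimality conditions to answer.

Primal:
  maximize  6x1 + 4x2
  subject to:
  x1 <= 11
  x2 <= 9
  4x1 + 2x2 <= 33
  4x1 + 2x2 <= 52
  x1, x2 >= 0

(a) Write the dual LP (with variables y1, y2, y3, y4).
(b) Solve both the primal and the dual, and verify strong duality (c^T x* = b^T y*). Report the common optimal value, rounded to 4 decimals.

The standard primal-dual pair for 'max c^T x s.t. A x <= b, x >= 0' is:
  Dual:  min b^T y  s.t.  A^T y >= c,  y >= 0.

So the dual LP is:
  minimize  11y1 + 9y2 + 33y3 + 52y4
  subject to:
    y1 + 4y3 + 4y4 >= 6
    y2 + 2y3 + 2y4 >= 4
    y1, y2, y3, y4 >= 0

Solving the primal: x* = (3.75, 9).
  primal value c^T x* = 58.5.
Solving the dual: y* = (0, 1, 1.5, 0).
  dual value b^T y* = 58.5.
Strong duality: c^T x* = b^T y*. Confirmed.

58.5


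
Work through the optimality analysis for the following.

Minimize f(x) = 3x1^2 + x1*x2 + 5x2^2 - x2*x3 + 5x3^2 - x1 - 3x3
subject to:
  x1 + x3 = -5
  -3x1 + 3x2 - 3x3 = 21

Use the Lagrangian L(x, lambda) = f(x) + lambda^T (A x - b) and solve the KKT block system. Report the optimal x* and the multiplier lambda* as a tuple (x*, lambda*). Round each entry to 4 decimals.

Form the Lagrangian:
  L(x, lambda) = (1/2) x^T Q x + c^T x + lambda^T (A x - b)
Stationarity (grad_x L = 0): Q x + c + A^T lambda = 0.
Primal feasibility: A x = b.

This gives the KKT block system:
  [ Q   A^T ] [ x     ]   [-c ]
  [ A    0  ] [ lambda ] = [ b ]

Solving the linear system:
  x*      = (-3.5, 2, -1.5)
  lambda* = (2, -6)
  f(x*)   = 72

x* = (-3.5, 2, -1.5), lambda* = (2, -6)
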